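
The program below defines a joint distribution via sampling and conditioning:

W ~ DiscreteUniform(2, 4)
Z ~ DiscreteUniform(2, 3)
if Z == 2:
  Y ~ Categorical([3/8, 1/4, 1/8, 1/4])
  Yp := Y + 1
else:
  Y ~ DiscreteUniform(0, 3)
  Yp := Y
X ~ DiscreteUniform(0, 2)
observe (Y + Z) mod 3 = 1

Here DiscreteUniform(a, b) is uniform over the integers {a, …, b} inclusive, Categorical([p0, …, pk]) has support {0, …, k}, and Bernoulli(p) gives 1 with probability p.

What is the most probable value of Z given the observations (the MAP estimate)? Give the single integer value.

Enumerate traces; 18 have nonzero weight after conditioning:
  (W=2, Z=2, Y=2, X=0) weight 1/144
  (W=2, Z=2, Y=2, X=1) weight 1/144
  (W=2, Z=2, Y=2, X=2) weight 1/144
  (W=2, Z=3, Y=1, X=0) weight 1/72
  (W=2, Z=3, Y=1, X=1) weight 1/72
  (W=2, Z=3, Y=1, X=2) weight 1/72
  (W=3, Z=2, Y=2, X=0) weight 1/144
  (W=3, Z=2, Y=2, X=1) weight 1/144
  … 10 more
Group by Z:
  weight(Z=2) = 1/16
  weight(Z=3) = 1/8
Total weight = 1/16 + 1/8 = 3/16
P(Z=2 | obs) = 1/16 / 3/16 = 1/3
P(Z=3 | obs) = 1/8 / 3/16 = 2/3
argmax = 3

argmax_v P(Z = v | obs) = 3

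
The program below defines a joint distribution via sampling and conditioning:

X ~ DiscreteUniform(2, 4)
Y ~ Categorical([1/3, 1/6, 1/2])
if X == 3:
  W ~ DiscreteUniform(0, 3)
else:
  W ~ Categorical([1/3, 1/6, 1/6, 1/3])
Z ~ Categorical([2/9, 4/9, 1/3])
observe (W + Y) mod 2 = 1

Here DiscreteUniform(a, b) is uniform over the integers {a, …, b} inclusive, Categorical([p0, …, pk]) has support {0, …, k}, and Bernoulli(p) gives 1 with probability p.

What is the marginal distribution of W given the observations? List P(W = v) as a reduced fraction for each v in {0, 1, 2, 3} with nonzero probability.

Enumerate traces; 54 have nonzero weight after conditioning:
  (X=2, Y=0, W=1, Z=0) weight 1/243
  (X=2, Y=0, W=1, Z=1) weight 2/243
  (X=2, Y=0, W=1, Z=2) weight 1/162
  (X=2, Y=0, W=3, Z=0) weight 2/243
  (X=2, Y=0, W=3, Z=1) weight 4/243
  (X=2, Y=0, W=3, Z=2) weight 1/81
  (X=2, Y=1, W=0, Z=0) weight 1/243
  (X=2, Y=1, W=0, Z=1) weight 2/243
  (X=2, Y=1, W=2, Z=0) weight 1/486
  … 45 more
Group by W:
  weight(W=0) = 11/216
  weight(W=1) = 35/216
  weight(W=2) = 7/216
  weight(W=3) = 55/216
Total weight = 11/216 + 35/216 + 7/216 + 55/216 = 1/2
P(W=0 | obs) = 11/216 / 1/2 = 11/108
P(W=1 | obs) = 35/216 / 1/2 = 35/108
P(W=2 | obs) = 7/216 / 1/2 = 7/108
P(W=3 | obs) = 55/216 / 1/2 = 55/108

P(W=0) = 11/108, P(W=1) = 35/108, P(W=2) = 7/108, P(W=3) = 55/108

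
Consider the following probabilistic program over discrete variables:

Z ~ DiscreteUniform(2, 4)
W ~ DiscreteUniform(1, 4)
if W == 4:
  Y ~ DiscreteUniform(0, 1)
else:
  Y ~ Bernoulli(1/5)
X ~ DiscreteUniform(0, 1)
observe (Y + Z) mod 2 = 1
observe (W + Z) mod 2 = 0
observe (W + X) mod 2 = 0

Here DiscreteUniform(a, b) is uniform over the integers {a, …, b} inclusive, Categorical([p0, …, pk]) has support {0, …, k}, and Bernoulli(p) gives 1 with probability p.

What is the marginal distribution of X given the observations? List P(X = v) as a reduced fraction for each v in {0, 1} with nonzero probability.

P(X=0) = 7/15, P(X=1) = 8/15

Enumerate traces; 6 have nonzero weight after conditioning:
  (Z=2, W=2, Y=1, X=0) weight 1/120
  (Z=2, W=4, Y=1, X=0) weight 1/48
  (Z=3, W=1, Y=0, X=1) weight 1/30
  (Z=3, W=3, Y=0, X=1) weight 1/30
  (Z=4, W=2, Y=1, X=0) weight 1/120
  (Z=4, W=4, Y=1, X=0) weight 1/48
Group by X:
  weight(X=0) = 7/120
  weight(X=1) = 1/15
Total weight = 7/120 + 1/15 = 1/8
P(X=0 | obs) = 7/120 / 1/8 = 7/15
P(X=1 | obs) = 1/15 / 1/8 = 8/15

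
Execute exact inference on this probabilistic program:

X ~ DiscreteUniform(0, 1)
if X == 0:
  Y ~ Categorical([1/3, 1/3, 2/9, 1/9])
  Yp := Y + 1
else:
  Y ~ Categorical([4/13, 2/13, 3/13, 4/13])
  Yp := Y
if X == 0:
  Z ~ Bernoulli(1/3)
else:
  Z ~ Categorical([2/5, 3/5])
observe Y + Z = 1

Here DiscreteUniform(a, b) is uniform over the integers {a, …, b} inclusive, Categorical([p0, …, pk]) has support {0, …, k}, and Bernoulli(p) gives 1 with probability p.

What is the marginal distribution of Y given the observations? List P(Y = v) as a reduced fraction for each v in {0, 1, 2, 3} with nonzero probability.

Enumerate traces; 4 have nonzero weight after conditioning:
  (X=0, Y=0, Z=1) weight 1/18
  (X=0, Y=1, Z=0) weight 1/9
  (X=1, Y=0, Z=1) weight 6/65
  (X=1, Y=1, Z=0) weight 2/65
Group by Y:
  weight(Y=0) = 173/1170
  weight(Y=1) = 83/585
Total weight = 173/1170 + 83/585 = 113/390
P(Y=0 | obs) = 173/1170 / 113/390 = 173/339
P(Y=1 | obs) = 83/585 / 113/390 = 166/339

P(Y=0) = 173/339, P(Y=1) = 166/339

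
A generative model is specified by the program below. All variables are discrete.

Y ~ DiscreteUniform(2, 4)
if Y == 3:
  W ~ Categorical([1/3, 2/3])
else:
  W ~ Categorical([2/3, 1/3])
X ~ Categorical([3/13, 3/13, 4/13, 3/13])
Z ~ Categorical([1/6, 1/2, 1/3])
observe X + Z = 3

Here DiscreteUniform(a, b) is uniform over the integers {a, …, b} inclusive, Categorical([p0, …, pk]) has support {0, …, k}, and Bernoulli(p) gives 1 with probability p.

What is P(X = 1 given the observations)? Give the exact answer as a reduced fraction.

P(X = 1 | obs) = 2/7

Enumerate traces; 18 have nonzero weight after conditioning:
  (Y=2, W=0, X=1, Z=2) weight 2/117
  (Y=2, W=0, X=2, Z=1) weight 4/117
  (Y=2, W=0, X=3, Z=0) weight 1/117
  (Y=2, W=1, X=1, Z=2) weight 1/117
  (Y=2, W=1, X=2, Z=1) weight 2/117
  (Y=2, W=1, X=3, Z=0) weight 1/234
  (Y=3, W=0, X=1, Z=2) weight 1/117
  (Y=3, W=0, X=2, Z=1) weight 2/117
  … 10 more
Group by X:
  weight(X=1) = 1/13
  weight(X=2) = 2/13
  weight(X=3) = 1/26
Total weight = 1/13 + 2/13 + 1/26 = 7/26
P(X=1 | obs) = 1/13 / 7/26 = 2/7
P(X=2 | obs) = 2/13 / 7/26 = 4/7
P(X=3 | obs) = 1/26 / 7/26 = 1/7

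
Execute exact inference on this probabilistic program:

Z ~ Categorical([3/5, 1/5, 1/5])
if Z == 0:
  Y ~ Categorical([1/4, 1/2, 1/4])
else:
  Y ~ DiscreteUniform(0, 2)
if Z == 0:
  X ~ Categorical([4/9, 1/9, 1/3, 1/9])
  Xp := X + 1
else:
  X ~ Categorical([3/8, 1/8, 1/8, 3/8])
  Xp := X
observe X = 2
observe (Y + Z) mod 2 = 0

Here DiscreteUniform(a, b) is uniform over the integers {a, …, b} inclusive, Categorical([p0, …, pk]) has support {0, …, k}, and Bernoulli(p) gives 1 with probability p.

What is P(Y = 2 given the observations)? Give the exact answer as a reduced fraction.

P(Y = 2 | obs) = 7/15

Enumerate traces; 5 have nonzero weight after conditioning:
  (Z=0, Y=0, X=2) weight 1/20
  (Z=0, Y=2, X=2) weight 1/20
  (Z=1, Y=1, X=2) weight 1/120
  (Z=2, Y=0, X=2) weight 1/120
  (Z=2, Y=2, X=2) weight 1/120
Group by Y:
  weight(Y=0) = 7/120
  weight(Y=1) = 1/120
  weight(Y=2) = 7/120
Total weight = 7/120 + 1/120 + 7/120 = 1/8
P(Y=0 | obs) = 7/120 / 1/8 = 7/15
P(Y=1 | obs) = 1/120 / 1/8 = 1/15
P(Y=2 | obs) = 7/120 / 1/8 = 7/15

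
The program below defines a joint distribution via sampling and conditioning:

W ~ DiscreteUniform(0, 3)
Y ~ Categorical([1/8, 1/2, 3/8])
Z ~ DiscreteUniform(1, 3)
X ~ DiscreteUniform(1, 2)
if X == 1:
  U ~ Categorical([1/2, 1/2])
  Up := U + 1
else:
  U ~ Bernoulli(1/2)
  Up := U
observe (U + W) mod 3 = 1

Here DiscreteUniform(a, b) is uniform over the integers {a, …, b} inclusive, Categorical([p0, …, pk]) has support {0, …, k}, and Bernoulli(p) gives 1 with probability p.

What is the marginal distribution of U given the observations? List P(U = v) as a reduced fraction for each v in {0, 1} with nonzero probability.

P(U=0) = 1/3, P(U=1) = 2/3

Enumerate traces; 54 have nonzero weight after conditioning:
  (W=0, Y=0, Z=1, X=1, U=1) weight 1/384
  (W=0, Y=0, Z=1, X=2, U=1) weight 1/384
  (W=0, Y=0, Z=2, X=1, U=1) weight 1/384
  (W=0, Y=0, Z=2, X=2, U=1) weight 1/384
  (W=0, Y=0, Z=3, X=1, U=1) weight 1/384
  (W=0, Y=0, Z=3, X=2, U=1) weight 1/384
  (W=0, Y=1, Z=1, X=1, U=1) weight 1/96
  (W=0, Y=1, Z=1, X=2, U=1) weight 1/96
  (W=1, Y=0, Z=1, X=1, U=0) weight 1/384
  … 45 more
Group by U:
  weight(U=0) = 1/8
  weight(U=1) = 1/4
Total weight = 1/8 + 1/4 = 3/8
P(U=0 | obs) = 1/8 / 3/8 = 1/3
P(U=1 | obs) = 1/4 / 3/8 = 2/3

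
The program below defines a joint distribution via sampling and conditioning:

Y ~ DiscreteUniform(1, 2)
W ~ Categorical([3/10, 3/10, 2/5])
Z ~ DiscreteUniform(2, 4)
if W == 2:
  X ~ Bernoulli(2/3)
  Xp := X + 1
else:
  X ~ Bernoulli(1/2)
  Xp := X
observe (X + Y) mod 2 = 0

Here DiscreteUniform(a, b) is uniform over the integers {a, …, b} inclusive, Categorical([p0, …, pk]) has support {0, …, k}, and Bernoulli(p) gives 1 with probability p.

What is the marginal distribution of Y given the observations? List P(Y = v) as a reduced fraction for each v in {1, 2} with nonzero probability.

Enumerate traces; 18 have nonzero weight after conditioning:
  (Y=1, W=0, Z=2, X=1) weight 1/40
  (Y=1, W=0, Z=3, X=1) weight 1/40
  (Y=1, W=0, Z=4, X=1) weight 1/40
  (Y=1, W=1, Z=2, X=1) weight 1/40
  (Y=1, W=1, Z=3, X=1) weight 1/40
  (Y=1, W=1, Z=4, X=1) weight 1/40
  (Y=1, W=2, Z=2, X=1) weight 2/45
  (Y=1, W=2, Z=3, X=1) weight 2/45
  (Y=2, W=0, Z=2, X=0) weight 1/40
  … 9 more
Group by Y:
  weight(Y=1) = 17/60
  weight(Y=2) = 13/60
Total weight = 17/60 + 13/60 = 1/2
P(Y=1 | obs) = 17/60 / 1/2 = 17/30
P(Y=2 | obs) = 13/60 / 1/2 = 13/30

P(Y=1) = 17/30, P(Y=2) = 13/30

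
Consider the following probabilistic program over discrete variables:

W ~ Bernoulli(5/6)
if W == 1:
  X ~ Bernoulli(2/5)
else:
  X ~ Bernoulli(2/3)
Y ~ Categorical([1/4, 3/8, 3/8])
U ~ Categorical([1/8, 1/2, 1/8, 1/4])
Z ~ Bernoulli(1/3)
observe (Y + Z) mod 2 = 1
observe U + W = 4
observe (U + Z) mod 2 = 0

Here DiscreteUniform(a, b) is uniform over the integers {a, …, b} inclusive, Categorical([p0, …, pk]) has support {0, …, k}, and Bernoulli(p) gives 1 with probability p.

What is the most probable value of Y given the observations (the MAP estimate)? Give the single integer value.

argmax_v P(Y = v | obs) = 2

Enumerate traces; 4 have nonzero weight after conditioning:
  (W=1, X=0, Y=0, U=3, Z=1) weight 1/96
  (W=1, X=0, Y=2, U=3, Z=1) weight 1/64
  (W=1, X=1, Y=0, U=3, Z=1) weight 1/144
  (W=1, X=1, Y=2, U=3, Z=1) weight 1/96
Group by Y:
  weight(Y=0) = 5/288
  weight(Y=2) = 5/192
Total weight = 5/288 + 5/192 = 25/576
P(Y=0 | obs) = 5/288 / 25/576 = 2/5
P(Y=2 | obs) = 5/192 / 25/576 = 3/5
argmax = 2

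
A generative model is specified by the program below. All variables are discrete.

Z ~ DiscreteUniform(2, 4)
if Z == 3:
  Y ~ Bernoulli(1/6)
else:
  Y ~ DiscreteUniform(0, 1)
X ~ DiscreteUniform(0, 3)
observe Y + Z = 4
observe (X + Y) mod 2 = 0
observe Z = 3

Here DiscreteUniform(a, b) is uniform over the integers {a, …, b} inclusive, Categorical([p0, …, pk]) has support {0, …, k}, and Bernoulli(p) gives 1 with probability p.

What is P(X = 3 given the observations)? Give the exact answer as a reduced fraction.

P(X = 3 | obs) = 1/2

Enumerate traces; 2 have nonzero weight after conditioning:
  (Z=3, Y=1, X=1) weight 1/72
  (Z=3, Y=1, X=3) weight 1/72
Group by X:
  weight(X=1) = 1/72
  weight(X=3) = 1/72
Total weight = 1/72 + 1/72 = 1/36
P(X=1 | obs) = 1/72 / 1/36 = 1/2
P(X=3 | obs) = 1/72 / 1/36 = 1/2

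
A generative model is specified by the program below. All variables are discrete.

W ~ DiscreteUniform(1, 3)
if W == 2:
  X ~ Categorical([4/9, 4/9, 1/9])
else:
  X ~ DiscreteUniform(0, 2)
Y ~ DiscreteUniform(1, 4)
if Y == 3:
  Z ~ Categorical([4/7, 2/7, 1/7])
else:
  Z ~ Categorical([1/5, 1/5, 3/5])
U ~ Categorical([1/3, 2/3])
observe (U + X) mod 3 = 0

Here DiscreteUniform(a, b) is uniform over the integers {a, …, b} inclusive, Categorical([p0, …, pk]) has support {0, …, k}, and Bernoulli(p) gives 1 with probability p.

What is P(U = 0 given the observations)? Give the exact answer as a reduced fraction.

P(U = 0 | obs) = 5/12

Enumerate traces; 72 have nonzero weight after conditioning:
  (W=1, X=0, Y=1, Z=0, U=0) weight 1/540
  (W=1, X=0, Y=1, Z=1, U=0) weight 1/540
  (W=1, X=0, Y=1, Z=2, U=0) weight 1/180
  (W=1, X=0, Y=2, Z=0, U=0) weight 1/540
  (W=1, X=0, Y=2, Z=1, U=0) weight 1/540
  (W=1, X=0, Y=2, Z=2, U=0) weight 1/180
  (W=1, X=0, Y=3, Z=0, U=0) weight 1/189
  (W=1, X=0, Y=3, Z=1, U=0) weight 1/378
  (W=1, X=2, Y=1, Z=0, U=1) weight 1/270
  … 63 more
Group by U:
  weight(U=0) = 10/81
  weight(U=1) = 14/81
Total weight = 10/81 + 14/81 = 8/27
P(U=0 | obs) = 10/81 / 8/27 = 5/12
P(U=1 | obs) = 14/81 / 8/27 = 7/12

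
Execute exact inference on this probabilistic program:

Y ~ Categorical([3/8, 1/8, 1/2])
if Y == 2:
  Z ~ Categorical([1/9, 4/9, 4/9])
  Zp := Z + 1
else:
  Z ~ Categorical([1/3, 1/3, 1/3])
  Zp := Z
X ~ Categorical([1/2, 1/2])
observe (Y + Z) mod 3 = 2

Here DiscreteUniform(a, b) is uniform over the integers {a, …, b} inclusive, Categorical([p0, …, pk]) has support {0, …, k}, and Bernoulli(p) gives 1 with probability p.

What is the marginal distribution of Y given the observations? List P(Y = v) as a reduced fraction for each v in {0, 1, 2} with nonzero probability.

Enumerate traces; 6 have nonzero weight after conditioning:
  (Y=0, Z=2, X=0) weight 1/16
  (Y=0, Z=2, X=1) weight 1/16
  (Y=1, Z=1, X=0) weight 1/48
  (Y=1, Z=1, X=1) weight 1/48
  (Y=2, Z=0, X=0) weight 1/36
  (Y=2, Z=0, X=1) weight 1/36
Group by Y:
  weight(Y=0) = 1/8
  weight(Y=1) = 1/24
  weight(Y=2) = 1/18
Total weight = 1/8 + 1/24 + 1/18 = 2/9
P(Y=0 | obs) = 1/8 / 2/9 = 9/16
P(Y=1 | obs) = 1/24 / 2/9 = 3/16
P(Y=2 | obs) = 1/18 / 2/9 = 1/4

P(Y=0) = 9/16, P(Y=1) = 3/16, P(Y=2) = 1/4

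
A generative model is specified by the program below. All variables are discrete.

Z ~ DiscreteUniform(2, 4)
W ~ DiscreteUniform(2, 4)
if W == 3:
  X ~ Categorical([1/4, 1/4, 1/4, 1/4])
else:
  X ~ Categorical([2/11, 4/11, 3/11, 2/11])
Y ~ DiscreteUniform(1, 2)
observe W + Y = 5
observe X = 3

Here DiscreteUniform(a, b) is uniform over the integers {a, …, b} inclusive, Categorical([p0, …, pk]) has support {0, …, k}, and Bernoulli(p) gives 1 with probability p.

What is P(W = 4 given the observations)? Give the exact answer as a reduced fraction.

P(W = 4 | obs) = 8/19

Enumerate traces; 6 have nonzero weight after conditioning:
  (Z=2, W=3, X=3, Y=2) weight 1/72
  (Z=2, W=4, X=3, Y=1) weight 1/99
  (Z=3, W=3, X=3, Y=2) weight 1/72
  (Z=3, W=4, X=3, Y=1) weight 1/99
  (Z=4, W=3, X=3, Y=2) weight 1/72
  (Z=4, W=4, X=3, Y=1) weight 1/99
Group by W:
  weight(W=3) = 1/24
  weight(W=4) = 1/33
Total weight = 1/24 + 1/33 = 19/264
P(W=3 | obs) = 1/24 / 19/264 = 11/19
P(W=4 | obs) = 1/33 / 19/264 = 8/19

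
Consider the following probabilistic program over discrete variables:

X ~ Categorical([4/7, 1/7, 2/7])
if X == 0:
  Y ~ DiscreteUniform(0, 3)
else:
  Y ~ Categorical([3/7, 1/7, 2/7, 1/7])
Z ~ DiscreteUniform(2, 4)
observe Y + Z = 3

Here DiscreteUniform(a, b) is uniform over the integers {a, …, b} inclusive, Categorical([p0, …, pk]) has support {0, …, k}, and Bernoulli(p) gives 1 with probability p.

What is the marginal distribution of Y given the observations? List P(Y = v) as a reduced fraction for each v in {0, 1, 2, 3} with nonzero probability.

Enumerate traces; 6 have nonzero weight after conditioning:
  (X=0, Y=0, Z=3) weight 1/21
  (X=0, Y=1, Z=2) weight 1/21
  (X=1, Y=0, Z=3) weight 1/49
  (X=1, Y=1, Z=2) weight 1/147
  (X=2, Y=0, Z=3) weight 2/49
  (X=2, Y=1, Z=2) weight 2/147
Group by Y:
  weight(Y=0) = 16/147
  weight(Y=1) = 10/147
Total weight = 16/147 + 10/147 = 26/147
P(Y=0 | obs) = 16/147 / 26/147 = 8/13
P(Y=1 | obs) = 10/147 / 26/147 = 5/13

P(Y=0) = 8/13, P(Y=1) = 5/13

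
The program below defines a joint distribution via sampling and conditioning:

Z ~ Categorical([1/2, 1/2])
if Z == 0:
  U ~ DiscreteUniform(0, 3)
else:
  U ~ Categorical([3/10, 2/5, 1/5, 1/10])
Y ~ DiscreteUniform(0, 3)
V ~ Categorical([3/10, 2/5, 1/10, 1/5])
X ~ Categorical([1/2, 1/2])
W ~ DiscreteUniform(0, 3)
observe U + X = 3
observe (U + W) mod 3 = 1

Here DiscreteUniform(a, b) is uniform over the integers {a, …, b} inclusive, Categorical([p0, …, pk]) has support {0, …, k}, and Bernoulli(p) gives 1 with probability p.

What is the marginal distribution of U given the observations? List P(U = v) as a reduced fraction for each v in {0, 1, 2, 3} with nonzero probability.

P(U=2) = 9/16, P(U=3) = 7/16

Enumerate traces; 64 have nonzero weight after conditioning:
  (Z=0, U=2, Y=0, V=0, X=1, W=2) weight 3/2560
  (Z=0, U=2, Y=0, V=1, X=1, W=2) weight 1/640
  (Z=0, U=2, Y=0, V=2, X=1, W=2) weight 1/2560
  (Z=0, U=2, Y=0, V=3, X=1, W=2) weight 1/1280
  (Z=0, U=2, Y=1, V=0, X=1, W=2) weight 3/2560
  (Z=0, U=2, Y=1, V=1, X=1, W=2) weight 1/640
  (Z=0, U=2, Y=1, V=2, X=1, W=2) weight 1/2560
  (Z=0, U=2, Y=1, V=3, X=1, W=2) weight 1/1280
  (Z=0, U=3, Y=0, V=0, X=0, W=1) weight 3/2560
  … 55 more
Group by U:
  weight(U=2) = 9/320
  weight(U=3) = 7/320
Total weight = 9/320 + 7/320 = 1/20
P(U=2 | obs) = 9/320 / 1/20 = 9/16
P(U=3 | obs) = 7/320 / 1/20 = 7/16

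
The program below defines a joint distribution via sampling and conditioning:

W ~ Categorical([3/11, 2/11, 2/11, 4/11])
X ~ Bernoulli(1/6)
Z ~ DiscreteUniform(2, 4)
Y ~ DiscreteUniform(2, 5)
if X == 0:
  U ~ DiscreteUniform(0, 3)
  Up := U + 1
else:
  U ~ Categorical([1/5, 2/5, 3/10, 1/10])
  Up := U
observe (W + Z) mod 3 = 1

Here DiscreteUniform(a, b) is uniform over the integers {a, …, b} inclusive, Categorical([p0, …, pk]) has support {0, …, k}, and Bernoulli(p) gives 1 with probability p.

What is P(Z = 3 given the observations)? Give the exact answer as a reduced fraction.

Enumerate traces; 128 have nonzero weight after conditioning:
  (W=0, X=0, Z=4, Y=2, U=0) weight 5/1056
  (W=0, X=0, Z=4, Y=2, U=1) weight 5/1056
  (W=0, X=0, Z=4, Y=2, U=2) weight 5/1056
  (W=0, X=0, Z=4, Y=2, U=3) weight 5/1056
  (W=0, X=0, Z=4, Y=3, U=0) weight 5/1056
  (W=0, X=0, Z=4, Y=3, U=1) weight 5/1056
  (W=0, X=0, Z=4, Y=3, U=2) weight 5/1056
  (W=0, X=0, Z=4, Y=3, U=3) weight 5/1056
  (W=1, X=0, Z=3, Y=2, U=0) weight 5/1584
  (W=2, X=0, Z=2, Y=2, U=0) weight 5/1584
  … 118 more
Group by Z:
  weight(Z=2) = 2/33
  weight(Z=3) = 2/33
  weight(Z=4) = 7/33
Total weight = 2/33 + 2/33 + 7/33 = 1/3
P(Z=2 | obs) = 2/33 / 1/3 = 2/11
P(Z=3 | obs) = 2/33 / 1/3 = 2/11
P(Z=4 | obs) = 7/33 / 1/3 = 7/11

P(Z = 3 | obs) = 2/11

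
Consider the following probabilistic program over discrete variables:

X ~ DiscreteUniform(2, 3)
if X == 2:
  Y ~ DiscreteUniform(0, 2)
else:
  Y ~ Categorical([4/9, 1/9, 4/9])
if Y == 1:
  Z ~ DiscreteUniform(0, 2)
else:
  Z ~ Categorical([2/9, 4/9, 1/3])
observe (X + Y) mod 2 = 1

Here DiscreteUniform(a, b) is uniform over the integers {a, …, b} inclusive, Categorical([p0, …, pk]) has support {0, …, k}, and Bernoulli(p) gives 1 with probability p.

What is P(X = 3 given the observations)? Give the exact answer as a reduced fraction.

P(X = 3 | obs) = 8/11

Enumerate traces; 9 have nonzero weight after conditioning:
  (X=2, Y=1, Z=0) weight 1/18
  (X=2, Y=1, Z=1) weight 1/18
  (X=2, Y=1, Z=2) weight 1/18
  (X=3, Y=0, Z=0) weight 4/81
  (X=3, Y=0, Z=1) weight 8/81
  (X=3, Y=0, Z=2) weight 2/27
  (X=3, Y=2, Z=0) weight 4/81
  (X=3, Y=2, Z=1) weight 8/81
  … 1 more
Group by X:
  weight(X=2) = 1/6
  weight(X=3) = 4/9
Total weight = 1/6 + 4/9 = 11/18
P(X=2 | obs) = 1/6 / 11/18 = 3/11
P(X=3 | obs) = 4/9 / 11/18 = 8/11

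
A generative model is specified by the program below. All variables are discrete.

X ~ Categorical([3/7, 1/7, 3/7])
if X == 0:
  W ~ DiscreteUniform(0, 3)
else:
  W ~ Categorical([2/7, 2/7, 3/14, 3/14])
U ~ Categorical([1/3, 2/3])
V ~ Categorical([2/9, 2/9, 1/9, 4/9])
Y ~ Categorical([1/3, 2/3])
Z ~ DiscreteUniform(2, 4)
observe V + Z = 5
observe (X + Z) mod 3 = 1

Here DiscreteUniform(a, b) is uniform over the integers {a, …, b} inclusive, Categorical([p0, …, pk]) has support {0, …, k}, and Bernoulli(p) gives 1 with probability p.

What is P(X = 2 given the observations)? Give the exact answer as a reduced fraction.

Enumerate traces; 48 have nonzero weight after conditioning:
  (X=0, W=0, U=0, V=1, Y=0, Z=4) weight 1/1134
  (X=0, W=0, U=0, V=1, Y=1, Z=4) weight 1/567
  (X=0, W=0, U=1, V=1, Y=0, Z=4) weight 1/567
  (X=0, W=0, U=1, V=1, Y=1, Z=4) weight 2/567
  (X=0, W=1, U=0, V=1, Y=0, Z=4) weight 1/1134
  (X=0, W=1, U=0, V=1, Y=1, Z=4) weight 1/567
  (X=0, W=1, U=1, V=1, Y=0, Z=4) weight 1/567
  (X=0, W=1, U=1, V=1, Y=1, Z=4) weight 2/567
  (X=1, W=0, U=0, V=2, Y=0, Z=3) weight 2/11907
  (X=2, W=0, U=0, V=3, Y=0, Z=2) weight 8/3969
  … 38 more
Group by X:
  weight(X=0) = 2/63
  weight(X=1) = 1/189
  weight(X=2) = 4/63
Total weight = 2/63 + 1/189 + 4/63 = 19/189
P(X=0 | obs) = 2/63 / 19/189 = 6/19
P(X=1 | obs) = 1/189 / 19/189 = 1/19
P(X=2 | obs) = 4/63 / 19/189 = 12/19

P(X = 2 | obs) = 12/19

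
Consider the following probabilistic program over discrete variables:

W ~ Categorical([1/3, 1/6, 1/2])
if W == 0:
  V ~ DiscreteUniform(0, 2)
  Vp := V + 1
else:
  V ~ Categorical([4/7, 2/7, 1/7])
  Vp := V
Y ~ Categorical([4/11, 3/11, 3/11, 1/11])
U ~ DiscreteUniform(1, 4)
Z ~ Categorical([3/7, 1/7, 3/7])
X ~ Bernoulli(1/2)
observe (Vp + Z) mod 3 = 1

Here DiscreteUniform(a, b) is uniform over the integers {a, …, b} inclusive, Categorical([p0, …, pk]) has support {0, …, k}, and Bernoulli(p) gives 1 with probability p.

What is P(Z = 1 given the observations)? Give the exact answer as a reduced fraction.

P(Z = 1 | obs) = 31/127

Enumerate traces; 288 have nonzero weight after conditioning:
  (W=0, V=0, Y=0, U=1, Z=0, X=0) weight 1/462
  (W=0, V=0, Y=0, U=1, Z=0, X=1) weight 1/462
  (W=0, V=0, Y=0, U=2, Z=0, X=0) weight 1/462
  (W=0, V=0, Y=0, U=2, Z=0, X=1) weight 1/462
  (W=0, V=0, Y=0, U=3, Z=0, X=0) weight 1/462
  (W=0, V=0, Y=0, U=3, Z=0, X=1) weight 1/462
  (W=0, V=0, Y=0, U=4, Z=0, X=0) weight 1/462
  (W=0, V=0, Y=0, U=4, Z=0, X=1) weight 1/462
  (W=0, V=1, Y=0, U=1, Z=2, X=0) weight 1/462
  (W=0, V=2, Y=0, U=1, Z=1, X=0) weight 1/1386
  … 278 more
Group by Z:
  weight(Z=0) = 19/147
  weight(Z=1) = 31/441
  weight(Z=2) = 13/147
Total weight = 19/147 + 31/441 + 13/147 = 127/441
P(Z=0 | obs) = 19/147 / 127/441 = 57/127
P(Z=1 | obs) = 31/441 / 127/441 = 31/127
P(Z=2 | obs) = 13/147 / 127/441 = 39/127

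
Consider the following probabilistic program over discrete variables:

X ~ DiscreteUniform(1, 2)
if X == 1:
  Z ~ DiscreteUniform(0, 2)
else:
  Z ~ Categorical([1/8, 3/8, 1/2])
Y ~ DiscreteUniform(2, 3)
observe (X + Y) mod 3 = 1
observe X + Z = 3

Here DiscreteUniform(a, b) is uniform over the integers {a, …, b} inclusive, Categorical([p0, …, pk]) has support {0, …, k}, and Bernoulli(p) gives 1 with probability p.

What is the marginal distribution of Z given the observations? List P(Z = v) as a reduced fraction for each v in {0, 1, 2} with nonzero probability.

Enumerate traces; 2 have nonzero weight after conditioning:
  (X=1, Z=2, Y=3) weight 1/12
  (X=2, Z=1, Y=2) weight 3/32
Group by Z:
  weight(Z=1) = 3/32
  weight(Z=2) = 1/12
Total weight = 3/32 + 1/12 = 17/96
P(Z=1 | obs) = 3/32 / 17/96 = 9/17
P(Z=2 | obs) = 1/12 / 17/96 = 8/17

P(Z=1) = 9/17, P(Z=2) = 8/17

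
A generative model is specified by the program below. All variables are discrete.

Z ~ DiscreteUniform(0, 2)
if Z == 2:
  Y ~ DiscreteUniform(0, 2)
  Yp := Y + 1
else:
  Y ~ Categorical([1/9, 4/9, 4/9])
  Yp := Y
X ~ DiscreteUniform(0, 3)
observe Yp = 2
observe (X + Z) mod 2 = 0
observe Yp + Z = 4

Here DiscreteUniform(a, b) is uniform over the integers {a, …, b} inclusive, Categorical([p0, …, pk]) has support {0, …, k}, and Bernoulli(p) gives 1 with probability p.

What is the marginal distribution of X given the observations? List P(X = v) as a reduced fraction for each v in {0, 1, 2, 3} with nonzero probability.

Enumerate traces; 2 have nonzero weight after conditioning:
  (Z=2, Y=1, X=0) weight 1/36
  (Z=2, Y=1, X=2) weight 1/36
Group by X:
  weight(X=0) = 1/36
  weight(X=2) = 1/36
Total weight = 1/36 + 1/36 = 1/18
P(X=0 | obs) = 1/36 / 1/18 = 1/2
P(X=2 | obs) = 1/36 / 1/18 = 1/2

P(X=0) = 1/2, P(X=2) = 1/2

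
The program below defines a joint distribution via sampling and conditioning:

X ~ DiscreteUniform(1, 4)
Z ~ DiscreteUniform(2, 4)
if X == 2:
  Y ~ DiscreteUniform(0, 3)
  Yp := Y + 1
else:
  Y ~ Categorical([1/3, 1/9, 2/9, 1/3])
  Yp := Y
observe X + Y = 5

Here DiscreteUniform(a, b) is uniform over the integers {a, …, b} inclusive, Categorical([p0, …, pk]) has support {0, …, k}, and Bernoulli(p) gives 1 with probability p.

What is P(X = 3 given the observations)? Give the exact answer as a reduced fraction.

P(X = 3 | obs) = 8/21

Enumerate traces; 9 have nonzero weight after conditioning:
  (X=2, Z=2, Y=3) weight 1/48
  (X=2, Z=3, Y=3) weight 1/48
  (X=2, Z=4, Y=3) weight 1/48
  (X=3, Z=2, Y=2) weight 1/54
  (X=3, Z=3, Y=2) weight 1/54
  (X=3, Z=4, Y=2) weight 1/54
  (X=4, Z=2, Y=1) weight 1/108
  (X=4, Z=3, Y=1) weight 1/108
  … 1 more
Group by X:
  weight(X=2) = 1/16
  weight(X=3) = 1/18
  weight(X=4) = 1/36
Total weight = 1/16 + 1/18 + 1/36 = 7/48
P(X=2 | obs) = 1/16 / 7/48 = 3/7
P(X=3 | obs) = 1/18 / 7/48 = 8/21
P(X=4 | obs) = 1/36 / 7/48 = 4/21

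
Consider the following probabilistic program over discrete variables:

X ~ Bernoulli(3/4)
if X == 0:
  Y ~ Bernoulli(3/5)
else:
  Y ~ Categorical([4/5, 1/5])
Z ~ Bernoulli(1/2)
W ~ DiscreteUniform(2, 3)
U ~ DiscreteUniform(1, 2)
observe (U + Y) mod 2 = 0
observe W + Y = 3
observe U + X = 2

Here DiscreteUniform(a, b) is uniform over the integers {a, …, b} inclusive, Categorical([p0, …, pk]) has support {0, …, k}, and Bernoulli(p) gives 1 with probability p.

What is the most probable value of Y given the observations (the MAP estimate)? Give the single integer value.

argmax_v P(Y = v | obs) = 1

Enumerate traces; 4 have nonzero weight after conditioning:
  (X=0, Y=0, Z=0, W=3, U=2) weight 1/80
  (X=0, Y=0, Z=1, W=3, U=2) weight 1/80
  (X=1, Y=1, Z=0, W=2, U=1) weight 3/160
  (X=1, Y=1, Z=1, W=2, U=1) weight 3/160
Group by Y:
  weight(Y=0) = 1/40
  weight(Y=1) = 3/80
Total weight = 1/40 + 3/80 = 1/16
P(Y=0 | obs) = 1/40 / 1/16 = 2/5
P(Y=1 | obs) = 3/80 / 1/16 = 3/5
argmax = 1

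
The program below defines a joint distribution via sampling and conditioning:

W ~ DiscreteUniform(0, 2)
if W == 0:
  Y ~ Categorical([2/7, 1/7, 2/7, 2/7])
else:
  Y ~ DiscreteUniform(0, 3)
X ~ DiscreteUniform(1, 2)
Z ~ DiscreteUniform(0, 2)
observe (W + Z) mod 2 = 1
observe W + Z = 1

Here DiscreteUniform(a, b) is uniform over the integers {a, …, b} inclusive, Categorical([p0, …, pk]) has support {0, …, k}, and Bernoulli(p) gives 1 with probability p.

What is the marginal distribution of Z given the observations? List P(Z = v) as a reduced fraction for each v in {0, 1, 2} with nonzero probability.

Enumerate traces; 16 have nonzero weight after conditioning:
  (W=0, Y=0, X=1, Z=1) weight 1/63
  (W=0, Y=0, X=2, Z=1) weight 1/63
  (W=0, Y=1, X=1, Z=1) weight 1/126
  (W=0, Y=1, X=2, Z=1) weight 1/126
  (W=0, Y=2, X=1, Z=1) weight 1/63
  (W=0, Y=2, X=2, Z=1) weight 1/63
  (W=0, Y=3, X=1, Z=1) weight 1/63
  (W=0, Y=3, X=2, Z=1) weight 1/63
  (W=1, Y=0, X=1, Z=0) weight 1/72
  … 7 more
Group by Z:
  weight(Z=0) = 1/9
  weight(Z=1) = 1/9
Total weight = 1/9 + 1/9 = 2/9
P(Z=0 | obs) = 1/9 / 2/9 = 1/2
P(Z=1 | obs) = 1/9 / 2/9 = 1/2

P(Z=0) = 1/2, P(Z=1) = 1/2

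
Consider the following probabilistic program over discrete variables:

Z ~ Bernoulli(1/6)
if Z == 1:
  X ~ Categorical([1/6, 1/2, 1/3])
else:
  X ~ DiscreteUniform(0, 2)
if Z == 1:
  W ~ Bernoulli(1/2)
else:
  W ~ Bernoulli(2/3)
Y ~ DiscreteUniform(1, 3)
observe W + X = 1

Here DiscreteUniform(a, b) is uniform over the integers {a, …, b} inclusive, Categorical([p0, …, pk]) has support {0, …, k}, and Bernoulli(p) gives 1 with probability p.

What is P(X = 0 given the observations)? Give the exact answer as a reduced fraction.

P(X = 0 | obs) = 43/72

Enumerate traces; 12 have nonzero weight after conditioning:
  (Z=0, X=0, W=1, Y=1) weight 5/81
  (Z=0, X=0, W=1, Y=2) weight 5/81
  (Z=0, X=0, W=1, Y=3) weight 5/81
  (Z=0, X=1, W=0, Y=1) weight 5/162
  (Z=0, X=1, W=0, Y=2) weight 5/162
  (Z=0, X=1, W=0, Y=3) weight 5/162
  (Z=1, X=0, W=1, Y=1) weight 1/216
  (Z=1, X=0, W=1, Y=2) weight 1/216
  … 4 more
Group by X:
  weight(X=0) = 43/216
  weight(X=1) = 29/216
Total weight = 43/216 + 29/216 = 1/3
P(X=0 | obs) = 43/216 / 1/3 = 43/72
P(X=1 | obs) = 29/216 / 1/3 = 29/72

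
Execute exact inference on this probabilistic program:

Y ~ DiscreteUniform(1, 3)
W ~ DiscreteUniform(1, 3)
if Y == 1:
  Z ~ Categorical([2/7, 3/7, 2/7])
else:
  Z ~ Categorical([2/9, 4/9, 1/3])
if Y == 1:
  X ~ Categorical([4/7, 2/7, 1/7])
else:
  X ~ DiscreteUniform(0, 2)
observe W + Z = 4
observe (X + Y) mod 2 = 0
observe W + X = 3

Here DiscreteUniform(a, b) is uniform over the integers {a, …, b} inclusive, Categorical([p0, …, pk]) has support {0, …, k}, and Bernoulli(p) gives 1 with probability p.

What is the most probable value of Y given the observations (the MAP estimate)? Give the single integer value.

argmax_v P(Y = v | obs) = 2

Enumerate traces; 3 have nonzero weight after conditioning:
  (Y=1, W=2, Z=2, X=1) weight 4/441
  (Y=2, W=3, Z=1, X=0) weight 4/243
  (Y=3, W=2, Z=2, X=1) weight 1/81
Group by Y:
  weight(Y=1) = 4/441
  weight(Y=2) = 4/243
  weight(Y=3) = 1/81
Total weight = 4/441 + 4/243 + 1/81 = 451/11907
P(Y=1 | obs) = 4/441 / 451/11907 = 108/451
P(Y=2 | obs) = 4/243 / 451/11907 = 196/451
P(Y=3 | obs) = 1/81 / 451/11907 = 147/451
argmax = 2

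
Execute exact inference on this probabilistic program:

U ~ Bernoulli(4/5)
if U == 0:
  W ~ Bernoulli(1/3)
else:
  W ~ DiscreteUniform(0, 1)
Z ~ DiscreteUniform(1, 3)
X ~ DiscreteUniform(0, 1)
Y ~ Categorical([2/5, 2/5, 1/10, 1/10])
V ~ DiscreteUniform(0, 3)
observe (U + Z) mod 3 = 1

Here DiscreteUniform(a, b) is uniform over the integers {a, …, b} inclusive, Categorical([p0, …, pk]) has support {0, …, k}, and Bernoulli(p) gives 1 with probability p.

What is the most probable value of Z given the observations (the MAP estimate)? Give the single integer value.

Enumerate traces; 128 have nonzero weight after conditioning:
  (U=0, W=0, Z=1, X=0, Y=0, V=0) weight 1/450
  (U=0, W=0, Z=1, X=0, Y=0, V=1) weight 1/450
  (U=0, W=0, Z=1, X=0, Y=0, V=2) weight 1/450
  (U=0, W=0, Z=1, X=0, Y=0, V=3) weight 1/450
  (U=0, W=0, Z=1, X=0, Y=1, V=0) weight 1/450
  (U=0, W=0, Z=1, X=0, Y=1, V=1) weight 1/450
  (U=0, W=0, Z=1, X=0, Y=1, V=2) weight 1/450
  (U=0, W=0, Z=1, X=0, Y=1, V=3) weight 1/450
  (U=1, W=0, Z=3, X=0, Y=0, V=0) weight 1/150
  … 119 more
Group by Z:
  weight(Z=1) = 1/15
  weight(Z=3) = 4/15
Total weight = 1/15 + 4/15 = 1/3
P(Z=1 | obs) = 1/15 / 1/3 = 1/5
P(Z=3 | obs) = 4/15 / 1/3 = 4/5
argmax = 3

argmax_v P(Z = v | obs) = 3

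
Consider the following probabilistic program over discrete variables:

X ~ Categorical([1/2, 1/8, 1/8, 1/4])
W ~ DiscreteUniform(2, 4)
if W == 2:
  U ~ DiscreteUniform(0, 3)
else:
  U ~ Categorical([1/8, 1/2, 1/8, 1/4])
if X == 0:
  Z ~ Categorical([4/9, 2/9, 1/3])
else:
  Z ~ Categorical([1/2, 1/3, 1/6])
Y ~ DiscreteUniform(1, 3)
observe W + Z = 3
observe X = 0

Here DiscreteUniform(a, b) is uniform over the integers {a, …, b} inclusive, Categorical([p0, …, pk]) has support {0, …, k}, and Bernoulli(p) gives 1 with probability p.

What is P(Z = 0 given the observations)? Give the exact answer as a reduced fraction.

P(Z = 0 | obs) = 2/3

Enumerate traces; 24 have nonzero weight after conditioning:
  (X=0, W=2, U=0, Z=1, Y=1) weight 1/324
  (X=0, W=2, U=0, Z=1, Y=2) weight 1/324
  (X=0, W=2, U=0, Z=1, Y=3) weight 1/324
  (X=0, W=2, U=1, Z=1, Y=1) weight 1/324
  (X=0, W=2, U=1, Z=1, Y=2) weight 1/324
  (X=0, W=2, U=1, Z=1, Y=3) weight 1/324
  (X=0, W=2, U=2, Z=1, Y=1) weight 1/324
  (X=0, W=2, U=2, Z=1, Y=2) weight 1/324
  (X=0, W=3, U=0, Z=0, Y=1) weight 1/324
  … 15 more
Group by Z:
  weight(Z=0) = 2/27
  weight(Z=1) = 1/27
Total weight = 2/27 + 1/27 = 1/9
P(Z=0 | obs) = 2/27 / 1/9 = 2/3
P(Z=1 | obs) = 1/27 / 1/9 = 1/3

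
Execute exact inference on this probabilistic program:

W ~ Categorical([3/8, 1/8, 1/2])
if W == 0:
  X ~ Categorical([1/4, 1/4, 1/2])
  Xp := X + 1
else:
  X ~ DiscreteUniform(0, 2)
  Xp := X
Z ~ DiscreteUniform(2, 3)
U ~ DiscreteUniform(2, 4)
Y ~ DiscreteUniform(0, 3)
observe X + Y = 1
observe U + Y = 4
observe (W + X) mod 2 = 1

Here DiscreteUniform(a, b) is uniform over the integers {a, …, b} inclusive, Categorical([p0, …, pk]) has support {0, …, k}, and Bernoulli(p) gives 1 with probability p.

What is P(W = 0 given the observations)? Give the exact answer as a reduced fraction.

P(W = 0 | obs) = 9/29

Enumerate traces; 6 have nonzero weight after conditioning:
  (W=0, X=1, Z=2, U=4, Y=0) weight 1/256
  (W=0, X=1, Z=3, U=4, Y=0) weight 1/256
  (W=1, X=0, Z=2, U=3, Y=1) weight 1/576
  (W=1, X=0, Z=3, U=3, Y=1) weight 1/576
  (W=2, X=1, Z=2, U=4, Y=0) weight 1/144
  (W=2, X=1, Z=3, U=4, Y=0) weight 1/144
Group by W:
  weight(W=0) = 1/128
  weight(W=1) = 1/288
  weight(W=2) = 1/72
Total weight = 1/128 + 1/288 + 1/72 = 29/1152
P(W=0 | obs) = 1/128 / 29/1152 = 9/29
P(W=1 | obs) = 1/288 / 29/1152 = 4/29
P(W=2 | obs) = 1/72 / 29/1152 = 16/29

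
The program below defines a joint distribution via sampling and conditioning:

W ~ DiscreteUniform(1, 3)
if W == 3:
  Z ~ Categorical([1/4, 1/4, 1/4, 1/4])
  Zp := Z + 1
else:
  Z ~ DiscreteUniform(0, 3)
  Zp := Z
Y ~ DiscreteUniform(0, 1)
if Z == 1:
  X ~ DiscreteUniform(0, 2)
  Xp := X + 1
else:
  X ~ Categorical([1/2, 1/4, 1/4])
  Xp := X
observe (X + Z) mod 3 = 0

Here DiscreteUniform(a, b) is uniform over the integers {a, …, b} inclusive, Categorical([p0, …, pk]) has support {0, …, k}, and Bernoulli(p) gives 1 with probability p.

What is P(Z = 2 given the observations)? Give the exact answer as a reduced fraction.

P(Z = 2 | obs) = 3/19

Enumerate traces; 24 have nonzero weight after conditioning:
  (W=1, Z=0, Y=0, X=0) weight 1/48
  (W=1, Z=0, Y=1, X=0) weight 1/48
  (W=1, Z=1, Y=0, X=2) weight 1/72
  (W=1, Z=1, Y=1, X=2) weight 1/72
  (W=1, Z=2, Y=0, X=1) weight 1/96
  (W=1, Z=2, Y=1, X=1) weight 1/96
  (W=1, Z=3, Y=0, X=0) weight 1/48
  (W=1, Z=3, Y=1, X=0) weight 1/48
  … 16 more
Group by Z:
  weight(Z=0) = 1/8
  weight(Z=1) = 1/12
  weight(Z=2) = 1/16
  weight(Z=3) = 1/8
Total weight = 1/8 + 1/12 + 1/16 + 1/8 = 19/48
P(Z=0 | obs) = 1/8 / 19/48 = 6/19
P(Z=1 | obs) = 1/12 / 19/48 = 4/19
P(Z=2 | obs) = 1/16 / 19/48 = 3/19
P(Z=3 | obs) = 1/8 / 19/48 = 6/19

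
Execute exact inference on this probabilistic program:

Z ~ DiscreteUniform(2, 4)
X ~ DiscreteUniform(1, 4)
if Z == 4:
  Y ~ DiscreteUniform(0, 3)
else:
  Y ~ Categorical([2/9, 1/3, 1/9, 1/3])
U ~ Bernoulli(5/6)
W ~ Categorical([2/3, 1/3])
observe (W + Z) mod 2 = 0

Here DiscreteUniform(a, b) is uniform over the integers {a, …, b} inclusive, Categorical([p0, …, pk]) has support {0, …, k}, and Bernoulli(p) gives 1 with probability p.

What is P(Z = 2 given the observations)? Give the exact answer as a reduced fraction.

P(Z = 2 | obs) = 2/5

Enumerate traces; 96 have nonzero weight after conditioning:
  (Z=2, X=1, Y=0, U=0, W=0) weight 1/486
  (Z=2, X=1, Y=0, U=1, W=0) weight 5/486
  (Z=2, X=1, Y=1, U=0, W=0) weight 1/324
  (Z=2, X=1, Y=1, U=1, W=0) weight 5/324
  (Z=2, X=1, Y=2, U=0, W=0) weight 1/972
  (Z=2, X=1, Y=2, U=1, W=0) weight 5/972
  (Z=2, X=1, Y=3, U=0, W=0) weight 1/324
  (Z=2, X=1, Y=3, U=1, W=0) weight 5/324
  (Z=3, X=1, Y=0, U=0, W=1) weight 1/972
  (Z=4, X=1, Y=0, U=0, W=0) weight 1/432
  … 86 more
Group by Z:
  weight(Z=2) = 2/9
  weight(Z=3) = 1/9
  weight(Z=4) = 2/9
Total weight = 2/9 + 1/9 + 2/9 = 5/9
P(Z=2 | obs) = 2/9 / 5/9 = 2/5
P(Z=3 | obs) = 1/9 / 5/9 = 1/5
P(Z=4 | obs) = 2/9 / 5/9 = 2/5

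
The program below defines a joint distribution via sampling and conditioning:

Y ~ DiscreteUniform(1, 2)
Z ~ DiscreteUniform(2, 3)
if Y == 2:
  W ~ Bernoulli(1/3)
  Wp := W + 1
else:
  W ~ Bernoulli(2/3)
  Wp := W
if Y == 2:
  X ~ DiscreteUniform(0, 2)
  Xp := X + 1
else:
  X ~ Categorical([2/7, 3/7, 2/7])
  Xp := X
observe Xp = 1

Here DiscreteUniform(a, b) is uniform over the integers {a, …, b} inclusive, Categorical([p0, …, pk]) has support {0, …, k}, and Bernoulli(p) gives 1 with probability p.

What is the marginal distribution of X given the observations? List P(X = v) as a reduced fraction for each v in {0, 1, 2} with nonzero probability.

Enumerate traces; 8 have nonzero weight after conditioning:
  (Y=1, Z=2, W=0, X=1) weight 1/28
  (Y=1, Z=2, W=1, X=1) weight 1/14
  (Y=1, Z=3, W=0, X=1) weight 1/28
  (Y=1, Z=3, W=1, X=1) weight 1/14
  (Y=2, Z=2, W=0, X=0) weight 1/18
  (Y=2, Z=2, W=1, X=0) weight 1/36
  (Y=2, Z=3, W=0, X=0) weight 1/18
  (Y=2, Z=3, W=1, X=0) weight 1/36
Group by X:
  weight(X=0) = 1/6
  weight(X=1) = 3/14
Total weight = 1/6 + 3/14 = 8/21
P(X=0 | obs) = 1/6 / 8/21 = 7/16
P(X=1 | obs) = 3/14 / 8/21 = 9/16

P(X=0) = 7/16, P(X=1) = 9/16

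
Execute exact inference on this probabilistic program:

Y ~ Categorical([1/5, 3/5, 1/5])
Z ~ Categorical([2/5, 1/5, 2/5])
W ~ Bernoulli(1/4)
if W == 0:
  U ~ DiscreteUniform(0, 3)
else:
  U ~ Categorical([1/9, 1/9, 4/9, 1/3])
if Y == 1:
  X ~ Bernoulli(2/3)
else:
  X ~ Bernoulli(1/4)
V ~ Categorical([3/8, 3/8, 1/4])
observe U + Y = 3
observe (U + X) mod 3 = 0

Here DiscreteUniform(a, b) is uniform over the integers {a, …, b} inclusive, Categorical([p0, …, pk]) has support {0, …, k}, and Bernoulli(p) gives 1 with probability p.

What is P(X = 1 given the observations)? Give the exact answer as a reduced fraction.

Enumerate traces; 36 have nonzero weight after conditioning:
  (Y=0, Z=0, W=0, U=3, X=0, V=0) weight 27/6400
  (Y=0, Z=0, W=0, U=3, X=0, V=1) weight 27/6400
  (Y=0, Z=0, W=0, U=3, X=0, V=2) weight 9/3200
  (Y=0, Z=0, W=1, U=3, X=0, V=0) weight 3/1600
  (Y=0, Z=0, W=1, U=3, X=0, V=1) weight 3/1600
  (Y=0, Z=0, W=1, U=3, X=0, V=2) weight 1/800
  (Y=0, Z=1, W=0, U=3, X=0, V=0) weight 27/12800
  (Y=0, Z=1, W=0, U=3, X=0, V=1) weight 27/12800
  (Y=1, Z=0, W=0, U=2, X=1, V=0) weight 9/800
  … 27 more
Group by X:
  weight(X=0) = 13/320
  weight(X=1) = 43/360
Total weight = 13/320 + 43/360 = 461/2880
P(X=0 | obs) = 13/320 / 461/2880 = 117/461
P(X=1 | obs) = 43/360 / 461/2880 = 344/461

P(X = 1 | obs) = 344/461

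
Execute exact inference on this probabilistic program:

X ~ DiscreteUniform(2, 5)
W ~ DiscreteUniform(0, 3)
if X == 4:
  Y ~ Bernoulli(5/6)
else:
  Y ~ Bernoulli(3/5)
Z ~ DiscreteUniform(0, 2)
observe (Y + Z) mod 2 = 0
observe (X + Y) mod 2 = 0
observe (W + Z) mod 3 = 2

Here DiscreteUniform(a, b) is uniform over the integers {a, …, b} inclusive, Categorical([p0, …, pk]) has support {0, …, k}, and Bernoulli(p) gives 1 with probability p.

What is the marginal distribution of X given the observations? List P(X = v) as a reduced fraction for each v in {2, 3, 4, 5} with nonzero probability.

P(X=2) = 12/29, P(X=3) = 6/29, P(X=4) = 5/29, P(X=5) = 6/29

Enumerate traces; 8 have nonzero weight after conditioning:
  (X=2, W=0, Y=0, Z=2) weight 1/120
  (X=2, W=2, Y=0, Z=0) weight 1/120
  (X=2, W=3, Y=0, Z=2) weight 1/120
  (X=3, W=1, Y=1, Z=1) weight 1/80
  (X=4, W=0, Y=0, Z=2) weight 1/288
  (X=4, W=2, Y=0, Z=0) weight 1/288
  (X=4, W=3, Y=0, Z=2) weight 1/288
  (X=5, W=1, Y=1, Z=1) weight 1/80
Group by X:
  weight(X=2) = 1/40
  weight(X=3) = 1/80
  weight(X=4) = 1/96
  weight(X=5) = 1/80
Total weight = 1/40 + 1/80 + 1/96 + 1/80 = 29/480
P(X=2 | obs) = 1/40 / 29/480 = 12/29
P(X=3 | obs) = 1/80 / 29/480 = 6/29
P(X=4 | obs) = 1/96 / 29/480 = 5/29
P(X=5 | obs) = 1/80 / 29/480 = 6/29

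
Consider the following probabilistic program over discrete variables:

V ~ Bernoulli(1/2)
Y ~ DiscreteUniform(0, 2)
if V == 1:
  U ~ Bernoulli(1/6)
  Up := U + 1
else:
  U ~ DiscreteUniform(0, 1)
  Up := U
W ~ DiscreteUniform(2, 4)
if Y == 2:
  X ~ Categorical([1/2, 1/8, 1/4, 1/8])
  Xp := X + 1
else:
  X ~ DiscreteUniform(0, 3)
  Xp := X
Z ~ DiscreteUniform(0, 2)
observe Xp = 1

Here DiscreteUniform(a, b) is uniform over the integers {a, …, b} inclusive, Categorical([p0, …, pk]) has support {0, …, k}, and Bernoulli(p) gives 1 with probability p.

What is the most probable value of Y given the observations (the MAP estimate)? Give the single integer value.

Enumerate traces; 108 have nonzero weight after conditioning:
  (V=0, Y=0, U=0, W=2, X=1, Z=0) weight 1/432
  (V=0, Y=0, U=0, W=2, X=1, Z=1) weight 1/432
  (V=0, Y=0, U=0, W=2, X=1, Z=2) weight 1/432
  (V=0, Y=0, U=0, W=3, X=1, Z=0) weight 1/432
  (V=0, Y=0, U=0, W=3, X=1, Z=1) weight 1/432
  (V=0, Y=0, U=0, W=3, X=1, Z=2) weight 1/432
  (V=0, Y=0, U=0, W=4, X=1, Z=0) weight 1/432
  (V=0, Y=0, U=0, W=4, X=1, Z=1) weight 1/432
  (V=0, Y=1, U=0, W=2, X=1, Z=0) weight 1/432
  (V=0, Y=2, U=0, W=2, X=0, Z=0) weight 1/216
  … 98 more
Group by Y:
  weight(Y=0) = 1/12
  weight(Y=1) = 1/12
  weight(Y=2) = 1/6
Total weight = 1/12 + 1/12 + 1/6 = 1/3
P(Y=0 | obs) = 1/12 / 1/3 = 1/4
P(Y=1 | obs) = 1/12 / 1/3 = 1/4
P(Y=2 | obs) = 1/6 / 1/3 = 1/2
argmax = 2

argmax_v P(Y = v | obs) = 2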